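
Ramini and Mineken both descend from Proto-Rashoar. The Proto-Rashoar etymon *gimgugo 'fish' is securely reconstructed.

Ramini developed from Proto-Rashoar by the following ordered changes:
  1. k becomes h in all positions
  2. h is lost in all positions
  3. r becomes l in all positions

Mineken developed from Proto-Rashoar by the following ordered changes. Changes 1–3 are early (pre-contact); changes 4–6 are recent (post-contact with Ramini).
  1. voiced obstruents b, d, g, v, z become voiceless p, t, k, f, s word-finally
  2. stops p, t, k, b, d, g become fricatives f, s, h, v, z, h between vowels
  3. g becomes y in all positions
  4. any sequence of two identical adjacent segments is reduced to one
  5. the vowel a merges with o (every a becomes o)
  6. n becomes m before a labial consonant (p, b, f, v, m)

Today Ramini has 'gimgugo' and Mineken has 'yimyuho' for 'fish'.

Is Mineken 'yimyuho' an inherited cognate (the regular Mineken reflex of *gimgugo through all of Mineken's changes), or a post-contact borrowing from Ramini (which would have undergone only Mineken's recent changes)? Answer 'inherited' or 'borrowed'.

If inherited, *gimgugo would pass through all of Mineken's changes:
Mineken: *gimgugo > gimguho > yimyuho  (by intervocalic lenition, unconditioned shift)
If borrowed from Ramini 'gimgugo' after the early changes, it would undergo only the recent ones:
  rule 4 (degemination): no change (gimgugo)
  rule 5 (vowel merger): no change (gimgugo)
  rule 6 (nasal place assimilation): no change (gimgugo)
  ⇒ as a loan: gimgugo
Mineken 'yimyuho' matches the inherited outcome exactly, so it is an inherited cognate, not a loan.

inherited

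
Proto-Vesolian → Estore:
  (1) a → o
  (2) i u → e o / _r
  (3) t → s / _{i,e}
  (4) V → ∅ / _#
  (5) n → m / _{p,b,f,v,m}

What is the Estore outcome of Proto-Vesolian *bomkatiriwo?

bomkoseriw

Estore: start from *bomkatiriwo.
  rule 1 (vowel merger): bomkatiriwo → bomkotiriwo
  rule 2 (pre-rhotic lowering): bomkotiriwo → bomkoteriwo
  rule 3 (palatalisation): bomkoteriwo → bomkoseriwo
  rule 4 (apocope): bomkoseriwo → bomkoseriw
  rule 5: no change — bomkoseriw
  ⇒ Estore bomkoseriw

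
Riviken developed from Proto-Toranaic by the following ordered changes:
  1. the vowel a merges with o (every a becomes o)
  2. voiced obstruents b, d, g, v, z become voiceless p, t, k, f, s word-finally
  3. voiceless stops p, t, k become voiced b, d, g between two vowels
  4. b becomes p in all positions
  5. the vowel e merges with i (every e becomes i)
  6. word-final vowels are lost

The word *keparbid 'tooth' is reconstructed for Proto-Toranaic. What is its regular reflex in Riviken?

Riviken: *keparbid
  keparbid → keporbid   [vowel merger]
  keporbid → keporbit   [final devoicing]
  keporbit → keborbit   [intervocalic voicing]
  keborbit → keporpit   [unconditioned shift]
  keporpit → kiporpit   [vowel merger]
  kiporpit (rule 6 does not apply)
  giving Riviken kiporpit.

kiporpit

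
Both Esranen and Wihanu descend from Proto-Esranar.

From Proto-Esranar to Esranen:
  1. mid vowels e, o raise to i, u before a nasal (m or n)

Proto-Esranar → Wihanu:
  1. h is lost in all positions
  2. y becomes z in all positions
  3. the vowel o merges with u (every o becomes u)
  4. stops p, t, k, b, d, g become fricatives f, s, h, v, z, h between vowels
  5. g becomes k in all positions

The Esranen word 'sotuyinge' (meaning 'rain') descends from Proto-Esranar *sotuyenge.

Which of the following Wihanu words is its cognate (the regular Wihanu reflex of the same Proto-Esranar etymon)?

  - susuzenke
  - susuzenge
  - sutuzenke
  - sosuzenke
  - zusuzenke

susuzenke

Wihanu: start from *sotuyenge.
  rule 1: no change — sotuyenge
  rule 2 (unconditioned shift): sotuyenge → sotuzenge
  rule 3 (vowel merger): sotuzenge → sutuzenge
  rule 4 (intervocalic lenition): sutuzenge → susuzenge
  rule 5 (unconditioned shift): susuzenge → susuzenke
  ⇒ Wihanu susuzenke
Only 'susuzenke' matches the regular Wihanu development of *sotuyenge.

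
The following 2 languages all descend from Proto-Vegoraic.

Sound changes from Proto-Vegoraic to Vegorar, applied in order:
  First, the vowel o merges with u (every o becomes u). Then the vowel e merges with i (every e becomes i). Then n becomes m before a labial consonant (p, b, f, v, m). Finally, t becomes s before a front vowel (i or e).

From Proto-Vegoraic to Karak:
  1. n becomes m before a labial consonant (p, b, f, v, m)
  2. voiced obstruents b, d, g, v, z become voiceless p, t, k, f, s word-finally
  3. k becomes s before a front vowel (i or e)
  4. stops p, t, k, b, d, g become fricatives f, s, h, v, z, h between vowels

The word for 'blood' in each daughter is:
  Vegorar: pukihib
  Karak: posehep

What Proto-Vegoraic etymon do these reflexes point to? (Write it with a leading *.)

Position 4: Vegorar has i, Karak has e. Karak preserves e here (none of its changes turn any other segment into e), so the proto-segment is *e.
Position 3: Vegorar has k, Karak has s. Vegorar preserves k here (none of its changes turn any other segment into k), so the proto-segment is *k.
Verify the candidate proto-form against each daughter:
Vegorar: start from *pokeheb.
  rule 1 (vowel merger): pokeheb → pukeheb
  rule 2 (vowel merger): pukeheb → pukihib
  rule 3: no change — pukihib
  rule 4: no change — pukihib
  ⇒ Vegorar pukihib
Karak: *pokeheb > pokehep > posehep  (by final devoicing, palatalisation)
No other proto-form is consistent with every reflex, so the reconstruction is *pokeheb.

*pokeheb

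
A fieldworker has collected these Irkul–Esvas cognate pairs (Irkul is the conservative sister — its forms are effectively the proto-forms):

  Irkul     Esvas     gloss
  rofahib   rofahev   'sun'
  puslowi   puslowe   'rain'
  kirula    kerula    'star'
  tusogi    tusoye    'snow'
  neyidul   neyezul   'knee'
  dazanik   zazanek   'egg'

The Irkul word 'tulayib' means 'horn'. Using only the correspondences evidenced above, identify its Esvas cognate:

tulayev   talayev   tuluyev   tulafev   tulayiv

rofahib ~ rofahev — Irkul i corresponds to Esvas e after a consonant, before a labial obstruent.
rofahib ~ rofahev — Irkul b corresponds to Esvas v word-finally.
Applying these to Irkul 'tulayib':
  tulayib → tulayeb   (i→e after a consonant, before a labial obstruent)
  tulayeb → tulayev   (b→v word-finally)
So the Esvas cognate is 'tulayev'.

tulayev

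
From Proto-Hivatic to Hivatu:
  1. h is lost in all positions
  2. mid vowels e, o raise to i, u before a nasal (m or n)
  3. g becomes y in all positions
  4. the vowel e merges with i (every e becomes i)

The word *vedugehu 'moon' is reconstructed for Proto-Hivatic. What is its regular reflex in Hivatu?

viduyiu

Hivatu: *vedugehu
  vedugehu → vedugeu   [h-loss]
  vedugeu (rule 2 does not apply)
  vedugeu → veduyeu   [unconditioned shift]
  veduyeu → viduyiu   [vowel merger]
  giving Hivatu viduyiu.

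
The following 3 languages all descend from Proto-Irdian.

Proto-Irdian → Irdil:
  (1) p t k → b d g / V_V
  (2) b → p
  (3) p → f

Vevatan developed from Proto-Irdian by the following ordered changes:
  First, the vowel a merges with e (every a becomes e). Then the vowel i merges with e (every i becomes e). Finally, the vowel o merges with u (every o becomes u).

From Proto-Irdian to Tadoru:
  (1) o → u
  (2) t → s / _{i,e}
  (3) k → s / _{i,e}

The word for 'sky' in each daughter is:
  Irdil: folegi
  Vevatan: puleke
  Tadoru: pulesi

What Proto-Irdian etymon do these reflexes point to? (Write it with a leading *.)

*poleki

Position 1: Irdil has f, Vevatan has p, Tadoru has p. Vevatan preserves p here (none of its changes turn any other segment into p), so the proto-segment is *p.
Position 5: Irdil has g, Vevatan has k, Tadoru has s. Vevatan preserves k here (none of its changes turn any other segment into k), so the proto-segment is *k.
Position 2: Irdil has o, Vevatan has u, Tadoru has u. Irdil preserves o here (none of its changes turn any other segment into o), so the proto-segment is *o.
Continuing position by position gives *poleki; check it forward:
Irdil: start from *poleki.
  rule 1 (intervocalic voicing): poleki → polegi
  rule 2: no change — polegi
  rule 3 (unconditioned shift): polegi → folegi
  ⇒ Irdil folegi
Vevatan: *poleki > poleke > puleke  (by vowel merger, vowel merger)
Tadoru: *poleki > puleki > pulesi  (by vowel merger, palatalisation)
No other proto-form is consistent with every reflex, so the reconstruction is *poleki.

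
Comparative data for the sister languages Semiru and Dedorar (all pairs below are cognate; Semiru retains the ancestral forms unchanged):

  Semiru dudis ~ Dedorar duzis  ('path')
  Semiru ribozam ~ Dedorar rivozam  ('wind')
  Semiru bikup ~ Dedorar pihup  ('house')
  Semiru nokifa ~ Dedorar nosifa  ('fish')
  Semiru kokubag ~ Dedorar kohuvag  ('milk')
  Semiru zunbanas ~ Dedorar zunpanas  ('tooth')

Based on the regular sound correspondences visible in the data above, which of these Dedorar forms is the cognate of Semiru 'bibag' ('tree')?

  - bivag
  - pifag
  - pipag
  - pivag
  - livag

bikup ~ pihup — Semiru b corresponds to Dedorar p word-initially before a front vowel.
kokubag ~ kohuvag — Semiru b corresponds to Dedorar v between vowels (before a back vowel).
Applying these to Semiru 'bibag':
  bibag → pibag   (b→p word-initially before a front vowel)
  pibag → pivag   (b→v between vowels (before a back vowel))
So the Dedorar cognate is 'pivag'.

pivag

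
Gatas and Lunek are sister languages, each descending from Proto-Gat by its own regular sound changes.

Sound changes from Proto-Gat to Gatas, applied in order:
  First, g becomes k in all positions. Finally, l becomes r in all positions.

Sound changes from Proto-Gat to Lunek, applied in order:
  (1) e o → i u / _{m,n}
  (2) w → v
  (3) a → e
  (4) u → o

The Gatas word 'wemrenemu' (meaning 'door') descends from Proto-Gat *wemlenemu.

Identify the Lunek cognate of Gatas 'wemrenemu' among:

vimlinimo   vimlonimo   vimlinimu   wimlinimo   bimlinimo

Lunek: start from *wemlenemu.
  rule 1 (pre-nasal raising): wemlenemu → wimlinimu
  rule 2 (unconditioned shift): wimlinimu → vimlinimu
  rule 3: no change — vimlinimu
  rule 4 (vowel merger): vimlinimu → vimlinimo
  ⇒ Lunek vimlinimo

vimlinimo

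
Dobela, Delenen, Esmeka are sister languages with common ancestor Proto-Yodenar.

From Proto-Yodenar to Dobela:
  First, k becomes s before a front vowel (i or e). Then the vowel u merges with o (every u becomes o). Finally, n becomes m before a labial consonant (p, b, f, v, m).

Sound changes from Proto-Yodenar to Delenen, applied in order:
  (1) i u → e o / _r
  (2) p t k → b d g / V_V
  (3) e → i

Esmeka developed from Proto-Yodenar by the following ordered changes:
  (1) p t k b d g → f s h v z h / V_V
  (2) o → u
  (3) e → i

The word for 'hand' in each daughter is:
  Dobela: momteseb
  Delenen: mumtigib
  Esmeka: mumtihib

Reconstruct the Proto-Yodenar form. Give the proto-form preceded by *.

Position 2: Dobela has o, Delenen has u, Esmeka has u. Delenen preserves u here (none of its changes turn any other segment into u), so the proto-segment is *u.
Position 7: Dobela has e, Delenen has i, Esmeka has i. Dobela preserves e here (none of its changes turn any other segment into e), so the proto-segment is *e.
Position 6: Dobela has s, Delenen has g, Esmeka has h. Taking the neighbouring segments as reconstructed: Dobela s could go back to *k or *s; Delenen g could go back to *k or *g; Esmeka h could go back to *k or *g or *h — the one source consistent with every daughter is *k.
Verify the candidate proto-form against each daughter:
Dobela: *mumtekeb
  mumtekeb → mumteseb   [palatalisation]
  mumteseb → momteseb   [vowel merger]
  momteseb (rule 3 does not apply)
  giving Dobela momteseb.
Delenen: *mumtekeb > mumtegeb > mumtigib  (by intervocalic voicing, vowel merger)
Esmeka: start from *mumtekeb.
  rule 1 (intervocalic lenition): mumtekeb → mumteheb
  rule 2: no change — mumteheb
  rule 3 (vowel merger): mumteheb → mumtihib
  ⇒ Esmeka mumtihib
Only *mumtekeb yields all of Dobela momteseb, Delenen mumtigib, Esmeka mumtihib.

*mumtekeb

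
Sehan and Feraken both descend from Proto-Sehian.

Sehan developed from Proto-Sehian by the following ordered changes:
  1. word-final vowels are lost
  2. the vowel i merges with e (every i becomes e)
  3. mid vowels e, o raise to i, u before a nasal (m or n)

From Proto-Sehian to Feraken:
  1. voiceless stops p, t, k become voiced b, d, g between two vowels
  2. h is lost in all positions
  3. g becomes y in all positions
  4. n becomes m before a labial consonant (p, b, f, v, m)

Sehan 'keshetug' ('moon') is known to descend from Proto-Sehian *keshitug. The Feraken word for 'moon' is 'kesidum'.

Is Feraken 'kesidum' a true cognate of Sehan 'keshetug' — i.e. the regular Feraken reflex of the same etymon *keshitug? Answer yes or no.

Derive the expected Feraken reflex of *keshitug:
Feraken: *keshitug > keshidug > kesidug > kesiduy  (by intervocalic voicing, h-loss, unconditioned shift)
The regular Feraken reflex would be 'kesiduy', but the attested form is 'kesidum'. The correspondence is irregular, so they are not cognates (the Feraken form has a different source).

no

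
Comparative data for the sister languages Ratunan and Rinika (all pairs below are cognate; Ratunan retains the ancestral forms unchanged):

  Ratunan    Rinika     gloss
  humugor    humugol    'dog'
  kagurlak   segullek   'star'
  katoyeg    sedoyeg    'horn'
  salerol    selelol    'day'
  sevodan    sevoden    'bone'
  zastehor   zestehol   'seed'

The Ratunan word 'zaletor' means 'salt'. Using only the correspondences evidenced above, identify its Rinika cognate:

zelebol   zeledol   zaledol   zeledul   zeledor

kagurlak ~ segullek, katoyeg ~ sedoyeg — Ratunan a corresponds to Rinika e after a consonant, before a consonant other than r, m, n, p, b, f, v.
katoyeg ~ sedoyeg — Ratunan t corresponds to Rinika d between vowels (before a back vowel).
humugor ~ humugol, zastehor ~ zestehol — Ratunan r corresponds to Rinika l word-finally.
Applying these to Ratunan 'zaletor':
  zaletor → zeletor   (a→e after a consonant, before a consonant other than r, m, n, p, b, f, v)
  zeletor → zeledor   (t→d between vowels (before a back vowel))
  zeledor → zeledol   (r→l word-finally)
So the Rinika cognate is 'zeledol'.

zeledol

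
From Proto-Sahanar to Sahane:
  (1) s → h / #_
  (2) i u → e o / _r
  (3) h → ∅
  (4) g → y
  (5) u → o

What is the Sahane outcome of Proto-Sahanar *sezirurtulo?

ezerortolo

Sahane: *sezirurtulo
  sezirurtulo → hezirurtulo   [debuccalisation]
  hezirurtulo → hezerortulo   [pre-rhotic lowering]
  hezerortulo → ezerortulo   [h-loss]
  ezerortulo (rule 4 does not apply)
  ezerortulo → ezerortolo   [vowel merger]
  giving Sahane ezerortolo.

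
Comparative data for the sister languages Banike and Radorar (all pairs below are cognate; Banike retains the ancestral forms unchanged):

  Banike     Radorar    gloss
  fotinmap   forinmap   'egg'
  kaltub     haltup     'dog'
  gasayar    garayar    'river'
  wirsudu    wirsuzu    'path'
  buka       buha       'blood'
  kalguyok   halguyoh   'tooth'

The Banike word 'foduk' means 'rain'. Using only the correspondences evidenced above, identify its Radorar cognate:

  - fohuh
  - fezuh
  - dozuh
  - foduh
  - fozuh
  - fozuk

fozuh

wirsudu ~ wirsuzu — Banike d corresponds to Radorar z between vowels (before a back vowel).
kalguyok ~ halguyoh — Banike k corresponds to Radorar h word-finally.
Applying these to Banike 'foduk':
  foduk → fozuk   (d→z between vowels (before a back vowel))
  fozuk → fozuh   (k→h word-finally)
So the Radorar cognate is 'fozuh'.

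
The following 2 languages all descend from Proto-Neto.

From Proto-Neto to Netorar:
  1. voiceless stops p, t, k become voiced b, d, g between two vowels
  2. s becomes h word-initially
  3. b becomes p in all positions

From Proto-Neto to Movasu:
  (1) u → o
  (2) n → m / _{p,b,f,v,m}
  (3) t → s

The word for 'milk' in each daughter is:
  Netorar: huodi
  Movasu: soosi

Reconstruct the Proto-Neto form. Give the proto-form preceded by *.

Position 1: Netorar has h, Movasu has s. Taking the neighbouring segments as reconstructed: Netorar h could go back to *s or *h; Movasu s could go back to *t or *s — the one source consistent with every daughter is *s.
Position 2: Netorar has u, Movasu has o. Netorar preserves u here (none of its changes turn any other segment into u), so the proto-segment is *u.
Position 4: Netorar has d, Movasu has s. Taking the neighbouring segments as reconstructed: Netorar d could go back to *t or *d; Movasu s could go back to *t or *s — the one source consistent with every daughter is *t.
This points to *suoti. Verify forward in each daughter:
Netorar: *suoti
  suoti → suodi   [intervocalic voicing]
  suodi → huodi   [debuccalisation]
  huodi (rule 3 does not apply)
  giving Netorar huodi.
Movasu: *suoti
  suoti → sooti   [vowel merger]
  sooti (rule 2 does not apply)
  sooti → soosi   [unconditioned shift]
  giving Movasu soosi.
No other proto-form is consistent with every reflex, so the reconstruction is *suoti.

*suoti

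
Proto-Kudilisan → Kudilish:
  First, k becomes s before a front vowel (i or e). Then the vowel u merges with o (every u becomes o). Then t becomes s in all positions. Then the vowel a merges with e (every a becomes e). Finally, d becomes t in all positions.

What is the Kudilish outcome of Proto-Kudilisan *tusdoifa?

Kudilish: start from *tusdoifa.
  rule 1: no change — tusdoifa
  rule 2 (vowel merger): tusdoifa → tosdoifa
  rule 3 (unconditioned shift): tosdoifa → sosdoifa
  rule 4 (vowel merger): sosdoifa → sosdoife
  rule 5 (unconditioned shift): sosdoife → sostoife
  ⇒ Kudilish sostoife

sostoife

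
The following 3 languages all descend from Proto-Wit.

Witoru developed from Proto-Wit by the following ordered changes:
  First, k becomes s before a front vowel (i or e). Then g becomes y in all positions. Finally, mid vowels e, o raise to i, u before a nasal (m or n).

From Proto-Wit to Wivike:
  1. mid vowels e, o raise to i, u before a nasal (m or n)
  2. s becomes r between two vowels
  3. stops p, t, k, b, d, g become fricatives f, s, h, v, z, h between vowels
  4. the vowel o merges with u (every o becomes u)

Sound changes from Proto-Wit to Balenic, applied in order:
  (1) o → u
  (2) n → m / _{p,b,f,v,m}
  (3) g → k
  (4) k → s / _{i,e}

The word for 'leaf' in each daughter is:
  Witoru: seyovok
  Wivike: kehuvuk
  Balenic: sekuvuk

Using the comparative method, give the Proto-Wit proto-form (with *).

*kegovok

Position 4: Witoru has o, Wivike has u, Balenic has u. Witoru preserves o here (none of its changes turn any other segment into o), so the proto-segment is *o.
Position 3: Witoru has y, Wivike has h, Balenic has k. Taking the neighbouring segments as reconstructed: Witoru y could go back to *g or *y; Wivike h could go back to *k or *g or *h; Balenic k could go back to *k or *g — the one source consistent with every daughter is *g.
Position 1: Witoru has s, Wivike has k, Balenic has s. Wivike preserves k here (none of its changes turn any other segment into k), so the proto-segment is *k.
Verify the candidate proto-form against each daughter:
Witoru: start from *kegovok.
  rule 1 (palatalisation): kegovok → segovok
  rule 2 (unconditioned shift): segovok → seyovok
  rule 3: no change — seyovok
  ⇒ Witoru seyovok
Wivike: start from *kegovok.
  rule 1: no change — kegovok
  rule 2: no change — kegovok
  rule 3 (intervocalic lenition): kegovok → kehovok
  rule 4 (vowel merger): kehovok → kehuvuk
  ⇒ Wivike kehuvuk
Balenic: *kegovok > keguvuk > kekuvuk > sekuvuk  (by vowel merger, unconditioned shift, palatalisation)
*kegovok is the unique common source.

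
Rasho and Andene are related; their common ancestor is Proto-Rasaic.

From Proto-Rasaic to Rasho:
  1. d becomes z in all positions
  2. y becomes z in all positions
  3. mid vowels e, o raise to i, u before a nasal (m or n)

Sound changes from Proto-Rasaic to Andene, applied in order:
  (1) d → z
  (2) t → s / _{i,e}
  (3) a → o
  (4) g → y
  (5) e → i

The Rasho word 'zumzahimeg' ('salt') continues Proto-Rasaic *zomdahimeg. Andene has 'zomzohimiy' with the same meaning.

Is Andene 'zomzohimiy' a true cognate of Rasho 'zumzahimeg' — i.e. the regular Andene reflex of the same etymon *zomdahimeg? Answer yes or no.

Derive the expected Andene reflex of *zomdahimeg:
Andene: *zomdahimeg
  zomdahimeg → zomzahimeg   [unconditioned shift]
  zomzahimeg (rule 2 does not apply)
  zomzahimeg → zomzohimeg   [vowel merger]
  zomzohimeg → zomzohimey   [unconditioned shift]
  zomzohimey → zomzohimiy   [vowel merger]
  giving Andene zomzohimiy.
Andene 'zomzohimiy' matches the regular reflex exactly, so the pair is cognate.

yes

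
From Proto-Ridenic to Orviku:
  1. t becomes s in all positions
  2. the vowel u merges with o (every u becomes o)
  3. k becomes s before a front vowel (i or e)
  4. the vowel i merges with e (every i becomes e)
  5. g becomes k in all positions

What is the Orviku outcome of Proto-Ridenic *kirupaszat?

seropaszas

Orviku: *kirupaszat > kirupaszas > kiropaszas > siropaszas > seropaszas  (by unconditioned shift, vowel merger, palatalisation, vowel merger)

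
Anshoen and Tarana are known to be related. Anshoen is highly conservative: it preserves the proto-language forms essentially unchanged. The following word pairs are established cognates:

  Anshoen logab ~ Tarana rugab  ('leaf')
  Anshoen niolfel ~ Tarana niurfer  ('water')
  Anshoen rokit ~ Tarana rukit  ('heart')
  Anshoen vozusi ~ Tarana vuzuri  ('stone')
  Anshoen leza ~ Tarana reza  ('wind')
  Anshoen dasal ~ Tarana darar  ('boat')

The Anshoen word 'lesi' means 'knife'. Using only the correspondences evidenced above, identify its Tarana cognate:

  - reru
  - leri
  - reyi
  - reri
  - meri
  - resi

leza ~ reza — Anshoen l corresponds to Tarana r word-initially before a front vowel.
vozusi ~ vuzuri — Anshoen s corresponds to Tarana r between vowels (before a front vowel).
Applying these to Anshoen 'lesi':
  lesi → resi   (l→r word-initially before a front vowel)
  resi → reri   (s→r between vowels (before a front vowel))
So the Tarana cognate is 'reri'.

reri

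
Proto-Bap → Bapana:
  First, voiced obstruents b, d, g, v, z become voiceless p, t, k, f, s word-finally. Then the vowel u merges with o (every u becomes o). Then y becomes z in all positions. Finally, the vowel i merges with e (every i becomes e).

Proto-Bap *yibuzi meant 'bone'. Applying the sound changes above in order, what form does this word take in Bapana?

zeboze

Bapana: *yibuzi
  yibuzi (rule 1 does not apply)
  yibuzi → yibozi   [vowel merger]
  yibozi → zibozi   [unconditioned shift]
  zibozi → zeboze   [vowel merger]
  giving Bapana zeboze.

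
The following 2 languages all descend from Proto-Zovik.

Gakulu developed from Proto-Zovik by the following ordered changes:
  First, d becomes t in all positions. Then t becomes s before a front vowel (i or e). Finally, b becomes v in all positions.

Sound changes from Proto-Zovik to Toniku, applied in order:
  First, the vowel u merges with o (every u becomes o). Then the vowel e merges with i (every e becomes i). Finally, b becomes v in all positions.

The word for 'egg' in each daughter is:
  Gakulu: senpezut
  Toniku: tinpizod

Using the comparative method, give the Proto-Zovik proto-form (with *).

*tenpezud

Position 1: Gakulu has s, Toniku has t. Toniku preserves t here (none of its changes turn any other segment into t), so the proto-segment is *t.
Position 2: Gakulu has e, Toniku has i. Gakulu preserves e here (none of its changes turn any other segment into e), so the proto-segment is *e.
Position 7: Gakulu has u, Toniku has o. Gakulu preserves u here (none of its changes turn any other segment into u), so the proto-segment is *u.
This points to *tenpezud. Verify forward in each daughter:
Gakulu: start from *tenpezud.
  rule 1 (unconditioned shift): tenpezud → tenpezut
  rule 2 (palatalisation): tenpezut → senpezut
  rule 3: no change — senpezut
  ⇒ Gakulu senpezut
Toniku: start from *tenpezud.
  rule 1 (vowel merger): tenpezud → tenpezod
  rule 2 (vowel merger): tenpezod → tinpizod
  rule 3: no change — tinpizod
  ⇒ Toniku tinpizod
*tenpezud is the unique common source.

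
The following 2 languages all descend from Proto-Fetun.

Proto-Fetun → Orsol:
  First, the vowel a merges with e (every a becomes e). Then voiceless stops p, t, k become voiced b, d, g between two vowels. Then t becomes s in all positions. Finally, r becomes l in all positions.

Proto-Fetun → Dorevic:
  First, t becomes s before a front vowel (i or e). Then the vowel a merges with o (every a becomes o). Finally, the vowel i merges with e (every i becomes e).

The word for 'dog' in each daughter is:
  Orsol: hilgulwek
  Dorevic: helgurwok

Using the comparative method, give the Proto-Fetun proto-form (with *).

*hilgurwak

Position 8: Orsol has e, Dorevic has o. Taking the neighbouring segments as reconstructed: Orsol e could go back to *a or *e; Dorevic o could go back to *a or *o — the one source consistent with every daughter is *a.
Position 2: Orsol has i, Dorevic has e. Orsol preserves i here (none of its changes turn any other segment into i), so the proto-segment is *i.
Position 6: Orsol has l, Dorevic has r. Dorevic preserves r here (none of its changes turn any other segment into r), so the proto-segment is *r.
The remaining positions agree across the daughters. Check the candidate against every language:
Orsol: *hilgurwak
  hilgurwak → hilgurwek   [vowel merger]
  hilgurwek (rule 2 does not apply)
  hilgurwek (rule 3 does not apply)
  hilgurwek → hilgulwek   [unconditioned shift]
  giving Orsol hilgulwek.
Dorevic: *hilgurwak
  hilgurwak (rule 1 does not apply)
  hilgurwak → hilgurwok   [vowel merger]
  hilgurwok → helgurwok   [vowel merger]
  giving Dorevic helgurwok.
*hilgurwak is the unique common source.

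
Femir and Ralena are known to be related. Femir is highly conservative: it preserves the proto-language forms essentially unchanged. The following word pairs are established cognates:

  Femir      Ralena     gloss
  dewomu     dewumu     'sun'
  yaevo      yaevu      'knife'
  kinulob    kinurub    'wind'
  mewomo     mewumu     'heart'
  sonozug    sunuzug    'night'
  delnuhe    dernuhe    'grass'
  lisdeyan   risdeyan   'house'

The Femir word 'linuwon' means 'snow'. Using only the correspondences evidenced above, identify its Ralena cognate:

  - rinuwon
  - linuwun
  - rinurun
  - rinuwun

lisdeyan ~ risdeyan — Femir l corresponds to Ralena r word-initially before a front vowel.
sonozug ~ sunuzug — Femir o corresponds to Ralena u after a consonant, before a nasal.
Applying these to Femir 'linuwon':
  linuwon → rinuwon   (l→r word-initially before a front vowel)
  rinuwon → rinuwun   (o→u after a consonant, before a nasal)
So the Ralena cognate is 'rinuwun'.

rinuwun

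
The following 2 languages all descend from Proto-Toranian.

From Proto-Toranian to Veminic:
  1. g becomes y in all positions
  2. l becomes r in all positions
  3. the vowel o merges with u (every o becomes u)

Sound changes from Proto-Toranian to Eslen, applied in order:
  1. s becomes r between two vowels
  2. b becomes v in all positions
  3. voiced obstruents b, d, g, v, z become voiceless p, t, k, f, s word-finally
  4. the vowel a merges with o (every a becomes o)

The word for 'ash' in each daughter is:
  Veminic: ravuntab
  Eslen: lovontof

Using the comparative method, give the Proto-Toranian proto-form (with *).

Position 8: Veminic has b, Eslen has f. Veminic preserves b here (none of its changes turn any other segment into b), so the proto-segment is *b.
Position 7: Veminic has a, Eslen has o. Veminic preserves a here (none of its changes turn any other segment into a), so the proto-segment is *a.
Position 1: Veminic has r, Eslen has l. Eslen preserves l here (none of its changes turn any other segment into l), so the proto-segment is *l.
Verify the candidate proto-form against each daughter:
Veminic: *lavontab
  lavontab (rule 1 does not apply)
  lavontab → ravontab   [unconditioned shift]
  ravontab → ravuntab   [vowel merger]
  giving Veminic ravuntab.
Eslen: start from *lavontab.
  rule 1: no change — lavontab
  rule 2 (unconditioned shift): lavontab → lavontav
  rule 3 (final devoicing): lavontav → lavontaf
  rule 4 (vowel merger): lavontaf → lovontof
  ⇒ Eslen lovontof
*lavontab is the unique common source.

*lavontab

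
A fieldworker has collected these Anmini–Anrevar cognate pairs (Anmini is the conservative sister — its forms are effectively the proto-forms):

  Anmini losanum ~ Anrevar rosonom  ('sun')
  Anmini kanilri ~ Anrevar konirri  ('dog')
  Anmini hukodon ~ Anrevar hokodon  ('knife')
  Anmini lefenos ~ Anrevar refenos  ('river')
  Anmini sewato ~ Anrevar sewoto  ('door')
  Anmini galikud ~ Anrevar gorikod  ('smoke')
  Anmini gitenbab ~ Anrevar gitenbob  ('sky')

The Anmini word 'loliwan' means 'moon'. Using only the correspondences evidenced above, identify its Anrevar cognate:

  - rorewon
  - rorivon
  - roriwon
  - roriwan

losanum ~ rosonom — Anmini l corresponds to Anrevar r word-initially before a back vowel.
galikud ~ gorikod — Anmini l corresponds to Anrevar r between vowels (before a front vowel).
losanum ~ rosonom, kanilri ~ konirri — Anmini a corresponds to Anrevar o after a consonant, before a nasal.
Applying these to Anmini 'loliwan':
  loliwan → roliwan   (l→r word-initially before a back vowel)
  roliwan → roriwan   (l→r between vowels (before a front vowel))
  roriwan → roriwon   (a→o after a consonant, before a nasal)
So the Anrevar cognate is 'roriwon'.

roriwon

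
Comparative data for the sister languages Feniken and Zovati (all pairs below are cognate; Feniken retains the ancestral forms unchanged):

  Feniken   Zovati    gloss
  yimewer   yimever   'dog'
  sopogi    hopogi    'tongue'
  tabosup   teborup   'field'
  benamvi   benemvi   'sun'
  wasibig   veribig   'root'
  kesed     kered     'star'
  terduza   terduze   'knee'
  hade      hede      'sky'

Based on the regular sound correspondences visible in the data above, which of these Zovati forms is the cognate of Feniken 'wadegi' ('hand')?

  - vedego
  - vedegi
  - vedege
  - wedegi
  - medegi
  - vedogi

vedegi

wasibig ~ veribig — Feniken w corresponds to Zovati v word-initially before a back vowel.
wasibig ~ veribig, hade ~ hede — Feniken a corresponds to Zovati e after a consonant, before a consonant other than r, m, n, p, b, f, v.
Applying these to Feniken 'wadegi':
  wadegi → vadegi   (w→v word-initially before a back vowel)
  vadegi → vedegi   (a→e after a consonant, before a consonant other than r, m, n, p, b, f, v)
So the Zovati cognate is 'vedegi'.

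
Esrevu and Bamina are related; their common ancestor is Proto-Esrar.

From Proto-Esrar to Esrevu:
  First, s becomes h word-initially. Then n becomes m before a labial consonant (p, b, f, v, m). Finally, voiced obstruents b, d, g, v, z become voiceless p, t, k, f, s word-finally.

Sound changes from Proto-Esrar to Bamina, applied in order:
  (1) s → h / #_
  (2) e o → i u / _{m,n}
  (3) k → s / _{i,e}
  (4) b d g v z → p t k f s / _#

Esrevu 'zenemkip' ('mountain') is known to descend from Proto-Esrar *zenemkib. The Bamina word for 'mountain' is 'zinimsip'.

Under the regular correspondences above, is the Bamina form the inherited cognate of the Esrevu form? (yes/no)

yes

Derive the expected Bamina reflex of *zenemkib:
Bamina: *zenemkib > zinimkib > zinimsib > zinimsip  (by pre-nasal raising, palatalisation, final devoicing)
Bamina 'zinimsip' matches the regular reflex exactly, so the pair is cognate.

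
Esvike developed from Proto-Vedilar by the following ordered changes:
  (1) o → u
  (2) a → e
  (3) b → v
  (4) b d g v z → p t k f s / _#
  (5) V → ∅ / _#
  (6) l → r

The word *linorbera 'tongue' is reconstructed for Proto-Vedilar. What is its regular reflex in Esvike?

Esvike: *linorbera > linurbera > linurbere > linurvere > linurver > rinurver  (by vowel merger, vowel merger, unconditioned shift, apocope, unconditioned shift)

rinurver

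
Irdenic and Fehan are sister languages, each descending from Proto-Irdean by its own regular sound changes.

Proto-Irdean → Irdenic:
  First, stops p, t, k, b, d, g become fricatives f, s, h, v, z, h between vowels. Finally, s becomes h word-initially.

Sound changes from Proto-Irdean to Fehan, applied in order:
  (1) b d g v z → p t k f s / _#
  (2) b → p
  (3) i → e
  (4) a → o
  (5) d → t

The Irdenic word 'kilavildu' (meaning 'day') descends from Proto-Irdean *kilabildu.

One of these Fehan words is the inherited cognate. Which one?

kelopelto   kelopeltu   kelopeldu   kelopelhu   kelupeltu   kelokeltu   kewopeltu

kelopeltu

Fehan: *kilabildu > kilapildu > kelapeldu > kelopeldu > kelopeltu  (by unconditioned shift, vowel merger, vowel merger, unconditioned shift)
The other candidates each miss or misapply at least one Fehan change.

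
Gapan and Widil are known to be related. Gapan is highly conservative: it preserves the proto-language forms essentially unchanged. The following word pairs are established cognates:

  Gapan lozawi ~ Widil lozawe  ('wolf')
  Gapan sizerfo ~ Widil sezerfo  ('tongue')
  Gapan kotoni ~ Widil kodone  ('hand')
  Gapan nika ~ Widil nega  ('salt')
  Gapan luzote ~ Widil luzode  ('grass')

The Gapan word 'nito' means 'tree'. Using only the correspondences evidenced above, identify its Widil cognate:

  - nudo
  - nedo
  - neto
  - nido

nedo

sizerfo ~ sezerfo, nika ~ nega — Gapan i corresponds to Widil e after a consonant, before a consonant other than r, m, n, p, b, f, v.
kotoni ~ kodone — Gapan t corresponds to Widil d between vowels (before a back vowel).
Applying these to Gapan 'nito':
  nito → neto   (i→e after a consonant, before a consonant other than r, m, n, p, b, f, v)
  neto → nedo   (t→d between vowels (before a back vowel))
So the Widil cognate is 'nedo'.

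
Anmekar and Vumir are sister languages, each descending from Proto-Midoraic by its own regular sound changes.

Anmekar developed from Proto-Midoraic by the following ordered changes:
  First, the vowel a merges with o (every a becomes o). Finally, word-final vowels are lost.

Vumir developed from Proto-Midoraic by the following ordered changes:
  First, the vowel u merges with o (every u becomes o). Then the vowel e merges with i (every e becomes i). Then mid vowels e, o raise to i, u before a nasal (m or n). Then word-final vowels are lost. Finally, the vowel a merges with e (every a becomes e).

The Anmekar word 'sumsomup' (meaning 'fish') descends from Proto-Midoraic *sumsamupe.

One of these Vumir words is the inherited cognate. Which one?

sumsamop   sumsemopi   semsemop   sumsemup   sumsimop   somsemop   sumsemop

sumsemop

Vumir: *sumsamupe > somsamope > somsamopi > sumsamopi > sumsamop > sumsemop  (by vowel merger, vowel merger, pre-nasal raising, apocope, vowel merger)
Among the options, 'sumsemop' alone shows every Vumir change applied in order.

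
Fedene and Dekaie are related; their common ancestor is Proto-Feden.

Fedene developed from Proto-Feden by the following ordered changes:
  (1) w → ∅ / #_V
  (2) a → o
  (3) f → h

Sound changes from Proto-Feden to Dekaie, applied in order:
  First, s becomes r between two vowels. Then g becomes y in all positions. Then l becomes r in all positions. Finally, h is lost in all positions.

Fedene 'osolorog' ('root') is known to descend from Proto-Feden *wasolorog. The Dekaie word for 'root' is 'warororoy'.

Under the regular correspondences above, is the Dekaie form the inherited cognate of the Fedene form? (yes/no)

yes

Derive the expected Dekaie reflex of *wasolorog:
Dekaie: *wasolorog > warolorog > waroloroy > warororoy  (by rhotacism, unconditioned shift, unconditioned shift)
Dekaie 'warororoy' matches the regular reflex exactly, so the pair is cognate.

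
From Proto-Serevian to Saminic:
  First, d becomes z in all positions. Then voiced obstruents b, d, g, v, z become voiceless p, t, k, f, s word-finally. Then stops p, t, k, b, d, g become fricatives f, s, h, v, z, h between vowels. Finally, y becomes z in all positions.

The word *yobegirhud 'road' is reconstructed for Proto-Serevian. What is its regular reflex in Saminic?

Saminic: start from *yobegirhud.
  rule 1 (unconditioned shift): yobegirhud → yobegirhuz
  rule 2 (final devoicing): yobegirhuz → yobegirhus
  rule 3 (intervocalic lenition): yobegirhus → yovehirhus
  rule 4 (unconditioned shift): yovehirhus → zovehirhus
  ⇒ Saminic zovehirhus

zovehirhus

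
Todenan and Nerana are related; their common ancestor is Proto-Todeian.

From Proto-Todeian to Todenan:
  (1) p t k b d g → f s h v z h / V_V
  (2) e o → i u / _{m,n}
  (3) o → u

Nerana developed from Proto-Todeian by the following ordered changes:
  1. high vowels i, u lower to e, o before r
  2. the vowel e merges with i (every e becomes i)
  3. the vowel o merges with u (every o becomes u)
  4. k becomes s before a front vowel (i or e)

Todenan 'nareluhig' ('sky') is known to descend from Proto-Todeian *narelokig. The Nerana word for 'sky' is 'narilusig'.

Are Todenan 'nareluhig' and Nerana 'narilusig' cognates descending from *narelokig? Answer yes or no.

Derive the expected Nerana reflex of *narelokig:
Nerana: *narelokig > narilokig > narilukig > narilusig  (by vowel merger, vowel merger, palatalisation)
Nerana 'narilusig' matches the regular reflex exactly, so the pair is cognate.

yes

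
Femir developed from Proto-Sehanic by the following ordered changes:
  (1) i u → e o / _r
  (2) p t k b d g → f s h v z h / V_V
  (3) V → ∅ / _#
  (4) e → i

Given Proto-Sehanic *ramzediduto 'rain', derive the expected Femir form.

Femir: *ramzediduto > ramzezizuso > ramzezizus > ramzizizus  (by intervocalic lenition, apocope, vowel merger)

ramzizizus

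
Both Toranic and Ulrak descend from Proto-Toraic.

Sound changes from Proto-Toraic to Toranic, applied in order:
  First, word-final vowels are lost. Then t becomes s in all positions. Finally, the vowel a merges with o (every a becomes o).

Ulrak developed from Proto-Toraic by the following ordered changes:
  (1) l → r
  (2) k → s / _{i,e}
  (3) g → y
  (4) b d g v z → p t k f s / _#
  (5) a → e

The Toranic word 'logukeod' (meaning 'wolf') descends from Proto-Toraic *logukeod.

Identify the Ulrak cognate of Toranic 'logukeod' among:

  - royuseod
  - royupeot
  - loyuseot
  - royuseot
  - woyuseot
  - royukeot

Ulrak: *logukeod
  logukeod → rogukeod   [unconditioned shift]
  rogukeod → roguseod   [palatalisation]
  roguseod → royuseod   [unconditioned shift]
  royuseod → royuseot   [final devoicing]
  royuseot (rule 5 does not apply)
  giving Ulrak royuseot.
The other candidates each miss or misapply at least one Ulrak change.

royuseot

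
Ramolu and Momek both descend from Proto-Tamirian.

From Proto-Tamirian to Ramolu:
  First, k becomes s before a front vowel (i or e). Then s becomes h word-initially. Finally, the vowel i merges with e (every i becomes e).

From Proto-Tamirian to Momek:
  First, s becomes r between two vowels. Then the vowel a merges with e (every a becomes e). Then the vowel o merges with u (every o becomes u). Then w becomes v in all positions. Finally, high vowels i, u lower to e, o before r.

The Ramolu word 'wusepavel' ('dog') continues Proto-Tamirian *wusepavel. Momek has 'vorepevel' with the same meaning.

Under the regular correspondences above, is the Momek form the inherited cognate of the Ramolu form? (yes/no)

yes

Derive the expected Momek reflex of *wusepavel:
Momek: start from *wusepavel.
  rule 1 (rhotacism): wusepavel → wurepavel
  rule 2 (vowel merger): wurepavel → wurepevel
  rule 3: no change — wurepevel
  rule 4 (unconditioned shift): wurepevel → vurepevel
  rule 5 (pre-rhotic lowering): vurepevel → vorepevel
  ⇒ Momek vorepevel
Momek 'vorepevel' matches the regular reflex exactly, so the pair is cognate.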